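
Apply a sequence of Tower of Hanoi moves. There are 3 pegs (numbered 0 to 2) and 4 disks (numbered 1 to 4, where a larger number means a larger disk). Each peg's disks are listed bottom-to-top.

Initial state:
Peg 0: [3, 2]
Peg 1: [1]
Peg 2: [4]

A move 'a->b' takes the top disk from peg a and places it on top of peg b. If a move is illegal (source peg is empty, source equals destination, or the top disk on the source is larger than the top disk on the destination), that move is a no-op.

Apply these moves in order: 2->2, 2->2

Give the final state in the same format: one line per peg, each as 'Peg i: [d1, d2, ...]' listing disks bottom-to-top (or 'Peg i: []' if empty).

Answer: Peg 0: [3, 2]
Peg 1: [1]
Peg 2: [4]

Derivation:
After move 1 (2->2):
Peg 0: [3, 2]
Peg 1: [1]
Peg 2: [4]

After move 2 (2->2):
Peg 0: [3, 2]
Peg 1: [1]
Peg 2: [4]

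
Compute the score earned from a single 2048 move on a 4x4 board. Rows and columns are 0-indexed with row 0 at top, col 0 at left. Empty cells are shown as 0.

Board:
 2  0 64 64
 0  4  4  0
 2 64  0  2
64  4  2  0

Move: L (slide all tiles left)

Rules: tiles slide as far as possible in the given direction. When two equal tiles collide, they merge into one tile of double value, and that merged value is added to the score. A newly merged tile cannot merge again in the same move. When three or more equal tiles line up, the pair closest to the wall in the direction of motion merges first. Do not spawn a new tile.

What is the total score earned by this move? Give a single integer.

Slide left:
row 0: [2, 0, 64, 64] -> [2, 128, 0, 0]  score +128 (running 128)
row 1: [0, 4, 4, 0] -> [8, 0, 0, 0]  score +8 (running 136)
row 2: [2, 64, 0, 2] -> [2, 64, 2, 0]  score +0 (running 136)
row 3: [64, 4, 2, 0] -> [64, 4, 2, 0]  score +0 (running 136)
Board after move:
  2 128   0   0
  8   0   0   0
  2  64   2   0
 64   4   2   0

Answer: 136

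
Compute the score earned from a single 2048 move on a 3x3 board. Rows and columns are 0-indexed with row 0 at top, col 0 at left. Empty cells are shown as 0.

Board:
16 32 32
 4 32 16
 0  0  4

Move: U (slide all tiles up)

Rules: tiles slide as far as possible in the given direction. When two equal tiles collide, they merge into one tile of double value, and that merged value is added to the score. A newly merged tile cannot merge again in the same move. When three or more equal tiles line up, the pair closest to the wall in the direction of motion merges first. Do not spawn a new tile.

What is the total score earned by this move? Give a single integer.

Answer: 64

Derivation:
Slide up:
col 0: [16, 4, 0] -> [16, 4, 0]  score +0 (running 0)
col 1: [32, 32, 0] -> [64, 0, 0]  score +64 (running 64)
col 2: [32, 16, 4] -> [32, 16, 4]  score +0 (running 64)
Board after move:
16 64 32
 4  0 16
 0  0  4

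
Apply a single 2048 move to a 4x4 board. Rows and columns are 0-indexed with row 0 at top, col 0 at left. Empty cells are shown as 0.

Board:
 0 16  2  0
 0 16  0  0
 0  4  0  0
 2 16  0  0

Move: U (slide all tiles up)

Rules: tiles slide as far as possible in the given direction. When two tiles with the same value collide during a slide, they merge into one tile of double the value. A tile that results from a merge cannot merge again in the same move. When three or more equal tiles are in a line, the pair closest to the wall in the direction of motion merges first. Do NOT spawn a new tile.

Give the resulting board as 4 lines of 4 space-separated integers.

Answer:  2 32  2  0
 0  4  0  0
 0 16  0  0
 0  0  0  0

Derivation:
Slide up:
col 0: [0, 0, 0, 2] -> [2, 0, 0, 0]
col 1: [16, 16, 4, 16] -> [32, 4, 16, 0]
col 2: [2, 0, 0, 0] -> [2, 0, 0, 0]
col 3: [0, 0, 0, 0] -> [0, 0, 0, 0]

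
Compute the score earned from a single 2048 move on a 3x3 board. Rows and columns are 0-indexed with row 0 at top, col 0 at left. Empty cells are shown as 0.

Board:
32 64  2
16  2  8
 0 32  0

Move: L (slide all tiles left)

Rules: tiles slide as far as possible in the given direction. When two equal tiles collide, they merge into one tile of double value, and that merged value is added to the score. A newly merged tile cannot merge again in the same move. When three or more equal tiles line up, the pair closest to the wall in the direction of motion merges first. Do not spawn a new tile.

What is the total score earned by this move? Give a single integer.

Answer: 0

Derivation:
Slide left:
row 0: [32, 64, 2] -> [32, 64, 2]  score +0 (running 0)
row 1: [16, 2, 8] -> [16, 2, 8]  score +0 (running 0)
row 2: [0, 32, 0] -> [32, 0, 0]  score +0 (running 0)
Board after move:
32 64  2
16  2  8
32  0  0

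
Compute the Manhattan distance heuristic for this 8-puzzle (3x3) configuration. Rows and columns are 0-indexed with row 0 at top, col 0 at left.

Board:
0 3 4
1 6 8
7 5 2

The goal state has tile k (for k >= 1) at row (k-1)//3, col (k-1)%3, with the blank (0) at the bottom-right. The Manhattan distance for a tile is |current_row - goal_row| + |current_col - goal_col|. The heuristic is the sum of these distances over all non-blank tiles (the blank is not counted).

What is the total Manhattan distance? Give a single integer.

Answer: 12

Derivation:
Tile 3: (0,1)->(0,2) = 1
Tile 4: (0,2)->(1,0) = 3
Tile 1: (1,0)->(0,0) = 1
Tile 6: (1,1)->(1,2) = 1
Tile 8: (1,2)->(2,1) = 2
Tile 7: (2,0)->(2,0) = 0
Tile 5: (2,1)->(1,1) = 1
Tile 2: (2,2)->(0,1) = 3
Sum: 1 + 3 + 1 + 1 + 2 + 0 + 1 + 3 = 12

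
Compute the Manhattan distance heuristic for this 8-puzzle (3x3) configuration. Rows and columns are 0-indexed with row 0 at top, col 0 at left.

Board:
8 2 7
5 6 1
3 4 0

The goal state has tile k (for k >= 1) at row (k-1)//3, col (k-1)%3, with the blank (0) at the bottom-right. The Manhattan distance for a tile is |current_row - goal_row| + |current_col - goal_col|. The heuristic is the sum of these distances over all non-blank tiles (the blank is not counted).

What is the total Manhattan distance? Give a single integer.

Tile 8: at (0,0), goal (2,1), distance |0-2|+|0-1| = 3
Tile 2: at (0,1), goal (0,1), distance |0-0|+|1-1| = 0
Tile 7: at (0,2), goal (2,0), distance |0-2|+|2-0| = 4
Tile 5: at (1,0), goal (1,1), distance |1-1|+|0-1| = 1
Tile 6: at (1,1), goal (1,2), distance |1-1|+|1-2| = 1
Tile 1: at (1,2), goal (0,0), distance |1-0|+|2-0| = 3
Tile 3: at (2,0), goal (0,2), distance |2-0|+|0-2| = 4
Tile 4: at (2,1), goal (1,0), distance |2-1|+|1-0| = 2
Sum: 3 + 0 + 4 + 1 + 1 + 3 + 4 + 2 = 18

Answer: 18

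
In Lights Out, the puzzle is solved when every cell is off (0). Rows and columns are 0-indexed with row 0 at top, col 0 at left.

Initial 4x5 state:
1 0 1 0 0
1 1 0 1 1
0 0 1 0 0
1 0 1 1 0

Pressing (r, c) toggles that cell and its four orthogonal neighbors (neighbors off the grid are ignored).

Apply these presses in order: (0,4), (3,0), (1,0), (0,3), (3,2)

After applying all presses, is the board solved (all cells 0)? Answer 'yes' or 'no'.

Answer: yes

Derivation:
After press 1 at (0,4):
1 0 1 1 1
1 1 0 1 0
0 0 1 0 0
1 0 1 1 0

After press 2 at (3,0):
1 0 1 1 1
1 1 0 1 0
1 0 1 0 0
0 1 1 1 0

After press 3 at (1,0):
0 0 1 1 1
0 0 0 1 0
0 0 1 0 0
0 1 1 1 0

After press 4 at (0,3):
0 0 0 0 0
0 0 0 0 0
0 0 1 0 0
0 1 1 1 0

After press 5 at (3,2):
0 0 0 0 0
0 0 0 0 0
0 0 0 0 0
0 0 0 0 0

Lights still on: 0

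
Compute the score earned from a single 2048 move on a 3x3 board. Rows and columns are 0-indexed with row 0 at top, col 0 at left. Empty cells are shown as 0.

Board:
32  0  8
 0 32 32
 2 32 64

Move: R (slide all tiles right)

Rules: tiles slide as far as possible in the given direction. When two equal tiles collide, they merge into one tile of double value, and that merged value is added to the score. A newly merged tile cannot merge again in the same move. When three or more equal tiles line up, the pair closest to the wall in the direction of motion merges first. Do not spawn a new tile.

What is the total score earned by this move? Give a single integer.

Answer: 64

Derivation:
Slide right:
row 0: [32, 0, 8] -> [0, 32, 8]  score +0 (running 0)
row 1: [0, 32, 32] -> [0, 0, 64]  score +64 (running 64)
row 2: [2, 32, 64] -> [2, 32, 64]  score +0 (running 64)
Board after move:
 0 32  8
 0  0 64
 2 32 64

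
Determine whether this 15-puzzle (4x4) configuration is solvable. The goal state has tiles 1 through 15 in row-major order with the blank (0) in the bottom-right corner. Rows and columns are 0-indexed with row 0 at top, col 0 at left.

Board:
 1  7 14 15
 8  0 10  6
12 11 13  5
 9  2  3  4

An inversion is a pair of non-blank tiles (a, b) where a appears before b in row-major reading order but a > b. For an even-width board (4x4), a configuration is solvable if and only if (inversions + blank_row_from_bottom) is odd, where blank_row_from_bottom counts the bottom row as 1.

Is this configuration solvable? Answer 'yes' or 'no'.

Answer: yes

Derivation:
Inversions: 64
Blank is in row 1 (0-indexed from top), which is row 3 counting from the bottom (bottom = 1).
64 + 3 = 67, which is odd, so the puzzle is solvable.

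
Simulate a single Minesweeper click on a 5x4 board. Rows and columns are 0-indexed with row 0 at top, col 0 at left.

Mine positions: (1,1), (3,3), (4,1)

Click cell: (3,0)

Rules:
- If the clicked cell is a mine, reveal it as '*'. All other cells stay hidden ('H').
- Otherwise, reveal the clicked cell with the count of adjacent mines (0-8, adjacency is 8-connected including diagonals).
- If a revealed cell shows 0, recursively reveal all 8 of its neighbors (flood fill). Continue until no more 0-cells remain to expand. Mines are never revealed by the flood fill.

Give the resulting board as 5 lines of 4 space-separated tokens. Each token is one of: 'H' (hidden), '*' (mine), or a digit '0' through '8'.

H H H H
H H H H
H H H H
1 H H H
H H H H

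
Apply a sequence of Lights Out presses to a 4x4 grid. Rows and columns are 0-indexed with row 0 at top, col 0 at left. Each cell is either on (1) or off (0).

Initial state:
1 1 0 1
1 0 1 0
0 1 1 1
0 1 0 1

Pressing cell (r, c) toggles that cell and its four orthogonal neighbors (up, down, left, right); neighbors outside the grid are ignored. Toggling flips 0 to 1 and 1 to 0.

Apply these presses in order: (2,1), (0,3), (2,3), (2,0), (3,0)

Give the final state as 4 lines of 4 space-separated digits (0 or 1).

After press 1 at (2,1):
1 1 0 1
1 1 1 0
1 0 0 1
0 0 0 1

After press 2 at (0,3):
1 1 1 0
1 1 1 1
1 0 0 1
0 0 0 1

After press 3 at (2,3):
1 1 1 0
1 1 1 0
1 0 1 0
0 0 0 0

After press 4 at (2,0):
1 1 1 0
0 1 1 0
0 1 1 0
1 0 0 0

After press 5 at (3,0):
1 1 1 0
0 1 1 0
1 1 1 0
0 1 0 0

Answer: 1 1 1 0
0 1 1 0
1 1 1 0
0 1 0 0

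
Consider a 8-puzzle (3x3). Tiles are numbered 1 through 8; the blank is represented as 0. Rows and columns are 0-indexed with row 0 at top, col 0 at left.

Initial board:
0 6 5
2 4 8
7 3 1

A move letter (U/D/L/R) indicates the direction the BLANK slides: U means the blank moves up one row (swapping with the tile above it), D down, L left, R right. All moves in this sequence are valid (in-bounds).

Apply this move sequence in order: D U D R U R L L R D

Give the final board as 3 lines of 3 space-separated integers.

After move 1 (D):
2 6 5
0 4 8
7 3 1

After move 2 (U):
0 6 5
2 4 8
7 3 1

After move 3 (D):
2 6 5
0 4 8
7 3 1

After move 4 (R):
2 6 5
4 0 8
7 3 1

After move 5 (U):
2 0 5
4 6 8
7 3 1

After move 6 (R):
2 5 0
4 6 8
7 3 1

After move 7 (L):
2 0 5
4 6 8
7 3 1

After move 8 (L):
0 2 5
4 6 8
7 3 1

After move 9 (R):
2 0 5
4 6 8
7 3 1

After move 10 (D):
2 6 5
4 0 8
7 3 1

Answer: 2 6 5
4 0 8
7 3 1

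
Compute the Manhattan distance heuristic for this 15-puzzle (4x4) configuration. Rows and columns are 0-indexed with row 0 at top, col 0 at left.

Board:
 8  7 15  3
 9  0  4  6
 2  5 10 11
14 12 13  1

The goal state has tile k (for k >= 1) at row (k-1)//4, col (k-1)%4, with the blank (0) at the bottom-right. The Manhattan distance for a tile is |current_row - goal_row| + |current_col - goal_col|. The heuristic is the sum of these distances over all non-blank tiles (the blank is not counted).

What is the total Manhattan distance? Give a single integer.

Answer: 34

Derivation:
Tile 8: at (0,0), goal (1,3), distance |0-1|+|0-3| = 4
Tile 7: at (0,1), goal (1,2), distance |0-1|+|1-2| = 2
Tile 15: at (0,2), goal (3,2), distance |0-3|+|2-2| = 3
Tile 3: at (0,3), goal (0,2), distance |0-0|+|3-2| = 1
Tile 9: at (1,0), goal (2,0), distance |1-2|+|0-0| = 1
Tile 4: at (1,2), goal (0,3), distance |1-0|+|2-3| = 2
Tile 6: at (1,3), goal (1,1), distance |1-1|+|3-1| = 2
Tile 2: at (2,0), goal (0,1), distance |2-0|+|0-1| = 3
Tile 5: at (2,1), goal (1,0), distance |2-1|+|1-0| = 2
Tile 10: at (2,2), goal (2,1), distance |2-2|+|2-1| = 1
Tile 11: at (2,3), goal (2,2), distance |2-2|+|3-2| = 1
Tile 14: at (3,0), goal (3,1), distance |3-3|+|0-1| = 1
Tile 12: at (3,1), goal (2,3), distance |3-2|+|1-3| = 3
Tile 13: at (3,2), goal (3,0), distance |3-3|+|2-0| = 2
Tile 1: at (3,3), goal (0,0), distance |3-0|+|3-0| = 6
Sum: 4 + 2 + 3 + 1 + 1 + 2 + 2 + 3 + 2 + 1 + 1 + 1 + 3 + 2 + 6 = 34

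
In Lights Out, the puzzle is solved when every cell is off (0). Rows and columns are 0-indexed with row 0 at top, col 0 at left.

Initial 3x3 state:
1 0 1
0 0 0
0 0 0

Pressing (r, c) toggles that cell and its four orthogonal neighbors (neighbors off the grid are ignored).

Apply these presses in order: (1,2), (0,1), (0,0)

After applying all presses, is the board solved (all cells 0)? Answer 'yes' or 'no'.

After press 1 at (1,2):
1 0 0
0 1 1
0 0 1

After press 2 at (0,1):
0 1 1
0 0 1
0 0 1

After press 3 at (0,0):
1 0 1
1 0 1
0 0 1

Lights still on: 5

Answer: no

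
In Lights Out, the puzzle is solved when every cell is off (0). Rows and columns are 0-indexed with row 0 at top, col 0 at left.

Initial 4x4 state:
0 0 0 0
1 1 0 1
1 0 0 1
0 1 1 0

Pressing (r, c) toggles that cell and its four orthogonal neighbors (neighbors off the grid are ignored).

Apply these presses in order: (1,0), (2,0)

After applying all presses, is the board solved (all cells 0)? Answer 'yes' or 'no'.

After press 1 at (1,0):
1 0 0 0
0 0 0 1
0 0 0 1
0 1 1 0

After press 2 at (2,0):
1 0 0 0
1 0 0 1
1 1 0 1
1 1 1 0

Lights still on: 9

Answer: no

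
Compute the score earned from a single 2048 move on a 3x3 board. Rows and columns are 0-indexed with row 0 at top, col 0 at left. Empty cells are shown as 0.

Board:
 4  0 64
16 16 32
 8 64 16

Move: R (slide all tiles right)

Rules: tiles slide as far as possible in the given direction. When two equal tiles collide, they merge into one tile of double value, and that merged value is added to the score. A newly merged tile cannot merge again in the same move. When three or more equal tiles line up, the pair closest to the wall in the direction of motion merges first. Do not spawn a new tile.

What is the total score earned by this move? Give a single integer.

Slide right:
row 0: [4, 0, 64] -> [0, 4, 64]  score +0 (running 0)
row 1: [16, 16, 32] -> [0, 32, 32]  score +32 (running 32)
row 2: [8, 64, 16] -> [8, 64, 16]  score +0 (running 32)
Board after move:
 0  4 64
 0 32 32
 8 64 16

Answer: 32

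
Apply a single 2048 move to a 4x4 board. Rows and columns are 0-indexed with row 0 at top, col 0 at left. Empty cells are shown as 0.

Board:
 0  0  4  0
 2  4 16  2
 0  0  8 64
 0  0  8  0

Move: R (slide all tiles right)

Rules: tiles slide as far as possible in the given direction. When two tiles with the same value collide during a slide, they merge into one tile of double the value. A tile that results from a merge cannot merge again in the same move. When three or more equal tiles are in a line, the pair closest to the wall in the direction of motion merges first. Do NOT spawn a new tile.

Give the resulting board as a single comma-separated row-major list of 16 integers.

Slide right:
row 0: [0, 0, 4, 0] -> [0, 0, 0, 4]
row 1: [2, 4, 16, 2] -> [2, 4, 16, 2]
row 2: [0, 0, 8, 64] -> [0, 0, 8, 64]
row 3: [0, 0, 8, 0] -> [0, 0, 0, 8]

Answer: 0, 0, 0, 4, 2, 4, 16, 2, 0, 0, 8, 64, 0, 0, 0, 8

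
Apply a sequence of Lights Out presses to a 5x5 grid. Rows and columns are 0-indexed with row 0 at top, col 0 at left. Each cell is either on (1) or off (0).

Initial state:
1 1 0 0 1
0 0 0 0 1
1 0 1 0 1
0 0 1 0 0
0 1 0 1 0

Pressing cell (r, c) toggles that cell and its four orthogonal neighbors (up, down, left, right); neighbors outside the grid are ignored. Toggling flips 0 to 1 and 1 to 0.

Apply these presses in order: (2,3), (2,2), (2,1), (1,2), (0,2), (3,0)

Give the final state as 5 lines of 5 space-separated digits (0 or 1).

Answer: 1 0 0 1 1
0 0 1 0 1
1 0 1 0 0
1 0 0 1 0
1 1 0 1 0

Derivation:
After press 1 at (2,3):
1 1 0 0 1
0 0 0 1 1
1 0 0 1 0
0 0 1 1 0
0 1 0 1 0

After press 2 at (2,2):
1 1 0 0 1
0 0 1 1 1
1 1 1 0 0
0 0 0 1 0
0 1 0 1 0

After press 3 at (2,1):
1 1 0 0 1
0 1 1 1 1
0 0 0 0 0
0 1 0 1 0
0 1 0 1 0

After press 4 at (1,2):
1 1 1 0 1
0 0 0 0 1
0 0 1 0 0
0 1 0 1 0
0 1 0 1 0

After press 5 at (0,2):
1 0 0 1 1
0 0 1 0 1
0 0 1 0 0
0 1 0 1 0
0 1 0 1 0

After press 6 at (3,0):
1 0 0 1 1
0 0 1 0 1
1 0 1 0 0
1 0 0 1 0
1 1 0 1 0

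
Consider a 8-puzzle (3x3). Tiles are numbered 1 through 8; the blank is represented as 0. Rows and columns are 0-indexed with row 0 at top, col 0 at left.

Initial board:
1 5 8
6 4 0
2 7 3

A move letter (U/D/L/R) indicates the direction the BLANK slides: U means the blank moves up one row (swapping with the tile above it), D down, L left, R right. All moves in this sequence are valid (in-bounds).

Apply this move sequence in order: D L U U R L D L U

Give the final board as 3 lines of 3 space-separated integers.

Answer: 0 5 8
1 6 3
2 4 7

Derivation:
After move 1 (D):
1 5 8
6 4 3
2 7 0

After move 2 (L):
1 5 8
6 4 3
2 0 7

After move 3 (U):
1 5 8
6 0 3
2 4 7

After move 4 (U):
1 0 8
6 5 3
2 4 7

After move 5 (R):
1 8 0
6 5 3
2 4 7

After move 6 (L):
1 0 8
6 5 3
2 4 7

After move 7 (D):
1 5 8
6 0 3
2 4 7

After move 8 (L):
1 5 8
0 6 3
2 4 7

After move 9 (U):
0 5 8
1 6 3
2 4 7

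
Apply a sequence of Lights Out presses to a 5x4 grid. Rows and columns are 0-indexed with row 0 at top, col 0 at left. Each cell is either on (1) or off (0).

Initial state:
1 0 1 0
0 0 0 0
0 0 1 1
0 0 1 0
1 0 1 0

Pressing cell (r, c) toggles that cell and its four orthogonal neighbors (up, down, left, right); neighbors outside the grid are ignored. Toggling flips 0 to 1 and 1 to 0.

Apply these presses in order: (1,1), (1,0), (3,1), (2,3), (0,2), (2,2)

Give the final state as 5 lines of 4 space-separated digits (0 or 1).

After press 1 at (1,1):
1 1 1 0
1 1 1 0
0 1 1 1
0 0 1 0
1 0 1 0

After press 2 at (1,0):
0 1 1 0
0 0 1 0
1 1 1 1
0 0 1 0
1 0 1 0

After press 3 at (3,1):
0 1 1 0
0 0 1 0
1 0 1 1
1 1 0 0
1 1 1 0

After press 4 at (2,3):
0 1 1 0
0 0 1 1
1 0 0 0
1 1 0 1
1 1 1 0

After press 5 at (0,2):
0 0 0 1
0 0 0 1
1 0 0 0
1 1 0 1
1 1 1 0

After press 6 at (2,2):
0 0 0 1
0 0 1 1
1 1 1 1
1 1 1 1
1 1 1 0

Answer: 0 0 0 1
0 0 1 1
1 1 1 1
1 1 1 1
1 1 1 0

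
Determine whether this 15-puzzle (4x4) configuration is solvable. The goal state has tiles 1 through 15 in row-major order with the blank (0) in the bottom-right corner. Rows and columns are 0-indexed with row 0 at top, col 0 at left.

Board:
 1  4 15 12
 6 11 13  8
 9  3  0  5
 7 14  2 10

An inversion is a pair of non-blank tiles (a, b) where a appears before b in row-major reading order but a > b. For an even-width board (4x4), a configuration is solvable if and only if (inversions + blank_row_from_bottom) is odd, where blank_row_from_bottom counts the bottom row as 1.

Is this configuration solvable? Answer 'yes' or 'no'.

Answer: yes

Derivation:
Inversions: 53
Blank is in row 2 (0-indexed from top), which is row 2 counting from the bottom (bottom = 1).
53 + 2 = 55, which is odd, so the puzzle is solvable.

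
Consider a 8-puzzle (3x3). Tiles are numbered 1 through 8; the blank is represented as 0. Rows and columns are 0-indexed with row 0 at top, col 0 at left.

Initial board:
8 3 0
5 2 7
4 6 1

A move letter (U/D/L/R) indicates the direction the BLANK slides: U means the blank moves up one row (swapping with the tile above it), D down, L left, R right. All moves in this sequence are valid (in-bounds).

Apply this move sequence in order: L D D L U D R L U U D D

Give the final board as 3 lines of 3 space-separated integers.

Answer: 8 2 3
5 6 7
0 4 1

Derivation:
After move 1 (L):
8 0 3
5 2 7
4 6 1

After move 2 (D):
8 2 3
5 0 7
4 6 1

After move 3 (D):
8 2 3
5 6 7
4 0 1

After move 4 (L):
8 2 3
5 6 7
0 4 1

After move 5 (U):
8 2 3
0 6 7
5 4 1

After move 6 (D):
8 2 3
5 6 7
0 4 1

After move 7 (R):
8 2 3
5 6 7
4 0 1

After move 8 (L):
8 2 3
5 6 7
0 4 1

After move 9 (U):
8 2 3
0 6 7
5 4 1

After move 10 (U):
0 2 3
8 6 7
5 4 1

After move 11 (D):
8 2 3
0 6 7
5 4 1

After move 12 (D):
8 2 3
5 6 7
0 4 1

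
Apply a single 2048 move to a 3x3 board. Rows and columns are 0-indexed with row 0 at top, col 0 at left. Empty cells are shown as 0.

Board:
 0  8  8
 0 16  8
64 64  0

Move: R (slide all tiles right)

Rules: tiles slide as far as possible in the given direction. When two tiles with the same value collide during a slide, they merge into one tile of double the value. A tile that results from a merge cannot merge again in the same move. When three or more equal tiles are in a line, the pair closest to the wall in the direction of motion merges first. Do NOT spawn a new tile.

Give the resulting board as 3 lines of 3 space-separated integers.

Answer:   0   0  16
  0  16   8
  0   0 128

Derivation:
Slide right:
row 0: [0, 8, 8] -> [0, 0, 16]
row 1: [0, 16, 8] -> [0, 16, 8]
row 2: [64, 64, 0] -> [0, 0, 128]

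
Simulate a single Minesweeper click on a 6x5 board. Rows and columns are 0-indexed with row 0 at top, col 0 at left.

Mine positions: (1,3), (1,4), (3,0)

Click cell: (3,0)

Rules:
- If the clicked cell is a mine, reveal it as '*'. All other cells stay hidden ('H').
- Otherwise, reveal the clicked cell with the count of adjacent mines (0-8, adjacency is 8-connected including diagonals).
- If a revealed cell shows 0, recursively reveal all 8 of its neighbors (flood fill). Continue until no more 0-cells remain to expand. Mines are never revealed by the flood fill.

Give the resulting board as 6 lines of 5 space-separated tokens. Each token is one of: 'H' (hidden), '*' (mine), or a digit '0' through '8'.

H H H H H
H H H H H
H H H H H
* H H H H
H H H H H
H H H H H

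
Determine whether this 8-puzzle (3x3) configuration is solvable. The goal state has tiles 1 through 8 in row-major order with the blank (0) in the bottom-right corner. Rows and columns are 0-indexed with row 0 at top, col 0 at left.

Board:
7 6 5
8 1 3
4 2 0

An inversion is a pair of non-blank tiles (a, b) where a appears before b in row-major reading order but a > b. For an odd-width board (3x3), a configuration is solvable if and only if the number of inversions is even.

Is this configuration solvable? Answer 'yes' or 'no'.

Inversions (pairs i<j in row-major order where tile[i] > tile[j] > 0): 21
21 is odd, so the puzzle is not solvable.

Answer: no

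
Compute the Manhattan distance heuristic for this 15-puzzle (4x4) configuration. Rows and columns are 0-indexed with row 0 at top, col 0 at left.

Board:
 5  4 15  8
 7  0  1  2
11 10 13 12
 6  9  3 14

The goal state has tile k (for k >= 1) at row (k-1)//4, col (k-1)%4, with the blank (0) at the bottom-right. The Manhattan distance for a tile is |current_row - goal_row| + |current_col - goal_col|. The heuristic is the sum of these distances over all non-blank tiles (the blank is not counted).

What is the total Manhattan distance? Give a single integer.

Answer: 30

Derivation:
Tile 5: at (0,0), goal (1,0), distance |0-1|+|0-0| = 1
Tile 4: at (0,1), goal (0,3), distance |0-0|+|1-3| = 2
Tile 15: at (0,2), goal (3,2), distance |0-3|+|2-2| = 3
Tile 8: at (0,3), goal (1,3), distance |0-1|+|3-3| = 1
Tile 7: at (1,0), goal (1,2), distance |1-1|+|0-2| = 2
Tile 1: at (1,2), goal (0,0), distance |1-0|+|2-0| = 3
Tile 2: at (1,3), goal (0,1), distance |1-0|+|3-1| = 3
Tile 11: at (2,0), goal (2,2), distance |2-2|+|0-2| = 2
Tile 10: at (2,1), goal (2,1), distance |2-2|+|1-1| = 0
Tile 13: at (2,2), goal (3,0), distance |2-3|+|2-0| = 3
Tile 12: at (2,3), goal (2,3), distance |2-2|+|3-3| = 0
Tile 6: at (3,0), goal (1,1), distance |3-1|+|0-1| = 3
Tile 9: at (3,1), goal (2,0), distance |3-2|+|1-0| = 2
Tile 3: at (3,2), goal (0,2), distance |3-0|+|2-2| = 3
Tile 14: at (3,3), goal (3,1), distance |3-3|+|3-1| = 2
Sum: 1 + 2 + 3 + 1 + 2 + 3 + 3 + 2 + 0 + 3 + 0 + 3 + 2 + 3 + 2 = 30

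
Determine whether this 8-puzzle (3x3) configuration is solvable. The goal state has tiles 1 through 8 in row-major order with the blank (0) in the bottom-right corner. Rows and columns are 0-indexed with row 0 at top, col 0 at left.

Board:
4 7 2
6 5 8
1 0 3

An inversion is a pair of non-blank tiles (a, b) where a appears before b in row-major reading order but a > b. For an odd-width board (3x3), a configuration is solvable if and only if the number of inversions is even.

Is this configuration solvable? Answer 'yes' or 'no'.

Inversions (pairs i<j in row-major order where tile[i] > tile[j] > 0): 16
16 is even, so the puzzle is solvable.

Answer: yes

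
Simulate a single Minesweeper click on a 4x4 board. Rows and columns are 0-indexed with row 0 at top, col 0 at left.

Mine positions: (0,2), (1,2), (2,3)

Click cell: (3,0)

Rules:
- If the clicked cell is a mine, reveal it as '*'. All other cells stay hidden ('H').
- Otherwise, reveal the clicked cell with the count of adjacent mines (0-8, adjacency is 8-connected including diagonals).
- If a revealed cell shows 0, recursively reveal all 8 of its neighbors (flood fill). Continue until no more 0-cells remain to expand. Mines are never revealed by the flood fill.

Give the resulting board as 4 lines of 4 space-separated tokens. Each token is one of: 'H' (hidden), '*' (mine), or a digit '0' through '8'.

0 2 H H
0 2 H H
0 1 2 H
0 0 1 H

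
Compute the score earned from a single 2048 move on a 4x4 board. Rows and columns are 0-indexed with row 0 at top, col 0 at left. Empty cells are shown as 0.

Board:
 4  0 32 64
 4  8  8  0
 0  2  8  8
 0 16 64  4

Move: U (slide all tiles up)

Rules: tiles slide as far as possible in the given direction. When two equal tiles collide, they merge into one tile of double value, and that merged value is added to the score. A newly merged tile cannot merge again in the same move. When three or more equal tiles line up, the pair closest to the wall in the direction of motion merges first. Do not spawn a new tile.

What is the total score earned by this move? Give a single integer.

Slide up:
col 0: [4, 4, 0, 0] -> [8, 0, 0, 0]  score +8 (running 8)
col 1: [0, 8, 2, 16] -> [8, 2, 16, 0]  score +0 (running 8)
col 2: [32, 8, 8, 64] -> [32, 16, 64, 0]  score +16 (running 24)
col 3: [64, 0, 8, 4] -> [64, 8, 4, 0]  score +0 (running 24)
Board after move:
 8  8 32 64
 0  2 16  8
 0 16 64  4
 0  0  0  0

Answer: 24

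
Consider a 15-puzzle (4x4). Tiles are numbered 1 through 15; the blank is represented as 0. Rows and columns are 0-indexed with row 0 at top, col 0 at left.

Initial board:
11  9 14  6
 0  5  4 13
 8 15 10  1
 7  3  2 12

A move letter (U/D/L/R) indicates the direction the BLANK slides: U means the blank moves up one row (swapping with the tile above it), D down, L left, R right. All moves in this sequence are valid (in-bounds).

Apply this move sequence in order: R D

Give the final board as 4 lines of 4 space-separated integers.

Answer: 11  9 14  6
 5 15  4 13
 8  0 10  1
 7  3  2 12

Derivation:
After move 1 (R):
11  9 14  6
 5  0  4 13
 8 15 10  1
 7  3  2 12

After move 2 (D):
11  9 14  6
 5 15  4 13
 8  0 10  1
 7  3  2 12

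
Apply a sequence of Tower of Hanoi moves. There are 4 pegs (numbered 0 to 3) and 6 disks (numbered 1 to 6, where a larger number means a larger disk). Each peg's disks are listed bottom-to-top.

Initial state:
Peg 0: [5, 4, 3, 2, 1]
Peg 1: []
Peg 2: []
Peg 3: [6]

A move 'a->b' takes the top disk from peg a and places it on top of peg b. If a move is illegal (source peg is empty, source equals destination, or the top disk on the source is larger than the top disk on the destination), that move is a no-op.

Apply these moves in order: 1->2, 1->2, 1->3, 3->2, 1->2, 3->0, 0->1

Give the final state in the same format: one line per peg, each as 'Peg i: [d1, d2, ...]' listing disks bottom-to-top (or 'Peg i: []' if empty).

After move 1 (1->2):
Peg 0: [5, 4, 3, 2, 1]
Peg 1: []
Peg 2: []
Peg 3: [6]

After move 2 (1->2):
Peg 0: [5, 4, 3, 2, 1]
Peg 1: []
Peg 2: []
Peg 3: [6]

After move 3 (1->3):
Peg 0: [5, 4, 3, 2, 1]
Peg 1: []
Peg 2: []
Peg 3: [6]

After move 4 (3->2):
Peg 0: [5, 4, 3, 2, 1]
Peg 1: []
Peg 2: [6]
Peg 3: []

After move 5 (1->2):
Peg 0: [5, 4, 3, 2, 1]
Peg 1: []
Peg 2: [6]
Peg 3: []

After move 6 (3->0):
Peg 0: [5, 4, 3, 2, 1]
Peg 1: []
Peg 2: [6]
Peg 3: []

After move 7 (0->1):
Peg 0: [5, 4, 3, 2]
Peg 1: [1]
Peg 2: [6]
Peg 3: []

Answer: Peg 0: [5, 4, 3, 2]
Peg 1: [1]
Peg 2: [6]
Peg 3: []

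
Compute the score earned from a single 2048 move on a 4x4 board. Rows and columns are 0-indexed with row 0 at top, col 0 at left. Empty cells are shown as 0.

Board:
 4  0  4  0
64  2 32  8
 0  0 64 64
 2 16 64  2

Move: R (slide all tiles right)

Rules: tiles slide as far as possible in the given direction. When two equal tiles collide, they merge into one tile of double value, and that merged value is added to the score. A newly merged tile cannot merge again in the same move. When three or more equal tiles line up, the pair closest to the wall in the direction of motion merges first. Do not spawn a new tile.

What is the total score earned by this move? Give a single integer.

Slide right:
row 0: [4, 0, 4, 0] -> [0, 0, 0, 8]  score +8 (running 8)
row 1: [64, 2, 32, 8] -> [64, 2, 32, 8]  score +0 (running 8)
row 2: [0, 0, 64, 64] -> [0, 0, 0, 128]  score +128 (running 136)
row 3: [2, 16, 64, 2] -> [2, 16, 64, 2]  score +0 (running 136)
Board after move:
  0   0   0   8
 64   2  32   8
  0   0   0 128
  2  16  64   2

Answer: 136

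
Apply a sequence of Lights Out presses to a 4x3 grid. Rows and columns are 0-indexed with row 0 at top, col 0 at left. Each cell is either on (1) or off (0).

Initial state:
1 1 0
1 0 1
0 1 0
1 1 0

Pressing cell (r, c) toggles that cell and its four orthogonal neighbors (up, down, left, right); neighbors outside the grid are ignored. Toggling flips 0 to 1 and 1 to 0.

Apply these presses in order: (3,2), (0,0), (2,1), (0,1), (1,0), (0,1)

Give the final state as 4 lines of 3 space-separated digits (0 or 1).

After press 1 at (3,2):
1 1 0
1 0 1
0 1 1
1 0 1

After press 2 at (0,0):
0 0 0
0 0 1
0 1 1
1 0 1

After press 3 at (2,1):
0 0 0
0 1 1
1 0 0
1 1 1

After press 4 at (0,1):
1 1 1
0 0 1
1 0 0
1 1 1

After press 5 at (1,0):
0 1 1
1 1 1
0 0 0
1 1 1

After press 6 at (0,1):
1 0 0
1 0 1
0 0 0
1 1 1

Answer: 1 0 0
1 0 1
0 0 0
1 1 1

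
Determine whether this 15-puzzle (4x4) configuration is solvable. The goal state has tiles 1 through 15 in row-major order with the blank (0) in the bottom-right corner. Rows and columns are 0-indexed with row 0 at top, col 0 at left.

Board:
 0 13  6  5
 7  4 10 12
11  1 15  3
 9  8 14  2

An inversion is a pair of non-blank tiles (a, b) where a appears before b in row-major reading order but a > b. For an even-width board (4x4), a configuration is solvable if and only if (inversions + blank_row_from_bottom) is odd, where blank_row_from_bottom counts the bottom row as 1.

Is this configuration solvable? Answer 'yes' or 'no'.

Answer: no

Derivation:
Inversions: 54
Blank is in row 0 (0-indexed from top), which is row 4 counting from the bottom (bottom = 1).
54 + 4 = 58, which is even, so the puzzle is not solvable.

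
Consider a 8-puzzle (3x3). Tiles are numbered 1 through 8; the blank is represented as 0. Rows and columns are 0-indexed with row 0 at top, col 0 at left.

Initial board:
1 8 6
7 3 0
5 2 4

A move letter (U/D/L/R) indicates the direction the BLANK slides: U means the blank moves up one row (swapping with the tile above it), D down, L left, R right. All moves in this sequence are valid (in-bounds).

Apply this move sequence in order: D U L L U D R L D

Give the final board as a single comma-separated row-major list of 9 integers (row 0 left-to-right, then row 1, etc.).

Answer: 1, 8, 6, 5, 7, 3, 0, 2, 4

Derivation:
After move 1 (D):
1 8 6
7 3 4
5 2 0

After move 2 (U):
1 8 6
7 3 0
5 2 4

After move 3 (L):
1 8 6
7 0 3
5 2 4

After move 4 (L):
1 8 6
0 7 3
5 2 4

After move 5 (U):
0 8 6
1 7 3
5 2 4

After move 6 (D):
1 8 6
0 7 3
5 2 4

After move 7 (R):
1 8 6
7 0 3
5 2 4

After move 8 (L):
1 8 6
0 7 3
5 2 4

After move 9 (D):
1 8 6
5 7 3
0 2 4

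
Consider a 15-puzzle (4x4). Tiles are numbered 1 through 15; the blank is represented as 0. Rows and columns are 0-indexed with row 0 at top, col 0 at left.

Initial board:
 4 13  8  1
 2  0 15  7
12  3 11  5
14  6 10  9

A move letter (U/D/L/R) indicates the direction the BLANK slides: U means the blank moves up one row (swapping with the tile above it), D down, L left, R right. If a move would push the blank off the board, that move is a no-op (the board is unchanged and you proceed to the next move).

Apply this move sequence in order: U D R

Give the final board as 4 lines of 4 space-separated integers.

After move 1 (U):
 4  0  8  1
 2 13 15  7
12  3 11  5
14  6 10  9

After move 2 (D):
 4 13  8  1
 2  0 15  7
12  3 11  5
14  6 10  9

After move 3 (R):
 4 13  8  1
 2 15  0  7
12  3 11  5
14  6 10  9

Answer:  4 13  8  1
 2 15  0  7
12  3 11  5
14  6 10  9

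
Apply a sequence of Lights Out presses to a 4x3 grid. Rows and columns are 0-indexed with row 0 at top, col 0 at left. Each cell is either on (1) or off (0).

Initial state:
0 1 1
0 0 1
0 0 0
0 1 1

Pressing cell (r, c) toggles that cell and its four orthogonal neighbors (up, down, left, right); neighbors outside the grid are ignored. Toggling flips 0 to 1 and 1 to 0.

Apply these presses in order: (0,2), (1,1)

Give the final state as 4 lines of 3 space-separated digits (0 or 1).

Answer: 0 1 0
1 1 1
0 1 0
0 1 1

Derivation:
After press 1 at (0,2):
0 0 0
0 0 0
0 0 0
0 1 1

After press 2 at (1,1):
0 1 0
1 1 1
0 1 0
0 1 1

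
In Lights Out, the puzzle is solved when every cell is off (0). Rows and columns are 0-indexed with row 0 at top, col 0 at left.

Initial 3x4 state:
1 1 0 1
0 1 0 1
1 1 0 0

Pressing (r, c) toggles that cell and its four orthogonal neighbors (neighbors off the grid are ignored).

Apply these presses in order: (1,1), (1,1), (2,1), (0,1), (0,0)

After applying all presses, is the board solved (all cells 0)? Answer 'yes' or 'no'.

After press 1 at (1,1):
1 0 0 1
1 0 1 1
1 0 0 0

After press 2 at (1,1):
1 1 0 1
0 1 0 1
1 1 0 0

After press 3 at (2,1):
1 1 0 1
0 0 0 1
0 0 1 0

After press 4 at (0,1):
0 0 1 1
0 1 0 1
0 0 1 0

After press 5 at (0,0):
1 1 1 1
1 1 0 1
0 0 1 0

Lights still on: 8

Answer: no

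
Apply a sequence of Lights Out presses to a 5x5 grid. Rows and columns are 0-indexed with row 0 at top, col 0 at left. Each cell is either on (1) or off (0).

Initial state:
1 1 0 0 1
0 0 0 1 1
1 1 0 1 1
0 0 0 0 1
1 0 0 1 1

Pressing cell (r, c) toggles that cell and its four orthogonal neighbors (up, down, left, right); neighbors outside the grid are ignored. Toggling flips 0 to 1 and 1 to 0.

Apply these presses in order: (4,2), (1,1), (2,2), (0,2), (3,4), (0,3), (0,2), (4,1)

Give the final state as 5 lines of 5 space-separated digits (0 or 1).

Answer: 1 0 1 1 0
1 1 0 0 1
1 1 1 0 0
0 1 0 1 0
0 0 0 0 0

Derivation:
After press 1 at (4,2):
1 1 0 0 1
0 0 0 1 1
1 1 0 1 1
0 0 1 0 1
1 1 1 0 1

After press 2 at (1,1):
1 0 0 0 1
1 1 1 1 1
1 0 0 1 1
0 0 1 0 1
1 1 1 0 1

After press 3 at (2,2):
1 0 0 0 1
1 1 0 1 1
1 1 1 0 1
0 0 0 0 1
1 1 1 0 1

After press 4 at (0,2):
1 1 1 1 1
1 1 1 1 1
1 1 1 0 1
0 0 0 0 1
1 1 1 0 1

After press 5 at (3,4):
1 1 1 1 1
1 1 1 1 1
1 1 1 0 0
0 0 0 1 0
1 1 1 0 0

After press 6 at (0,3):
1 1 0 0 0
1 1 1 0 1
1 1 1 0 0
0 0 0 1 0
1 1 1 0 0

After press 7 at (0,2):
1 0 1 1 0
1 1 0 0 1
1 1 1 0 0
0 0 0 1 0
1 1 1 0 0

After press 8 at (4,1):
1 0 1 1 0
1 1 0 0 1
1 1 1 0 0
0 1 0 1 0
0 0 0 0 0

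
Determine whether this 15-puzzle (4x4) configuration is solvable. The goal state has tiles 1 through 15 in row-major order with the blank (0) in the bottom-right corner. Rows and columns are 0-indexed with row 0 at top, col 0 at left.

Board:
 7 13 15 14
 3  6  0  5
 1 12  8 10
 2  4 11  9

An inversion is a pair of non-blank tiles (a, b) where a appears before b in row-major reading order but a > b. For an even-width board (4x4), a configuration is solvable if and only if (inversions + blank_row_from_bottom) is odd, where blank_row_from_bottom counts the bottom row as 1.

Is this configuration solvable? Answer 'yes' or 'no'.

Answer: no

Derivation:
Inversions: 61
Blank is in row 1 (0-indexed from top), which is row 3 counting from the bottom (bottom = 1).
61 + 3 = 64, which is even, so the puzzle is not solvable.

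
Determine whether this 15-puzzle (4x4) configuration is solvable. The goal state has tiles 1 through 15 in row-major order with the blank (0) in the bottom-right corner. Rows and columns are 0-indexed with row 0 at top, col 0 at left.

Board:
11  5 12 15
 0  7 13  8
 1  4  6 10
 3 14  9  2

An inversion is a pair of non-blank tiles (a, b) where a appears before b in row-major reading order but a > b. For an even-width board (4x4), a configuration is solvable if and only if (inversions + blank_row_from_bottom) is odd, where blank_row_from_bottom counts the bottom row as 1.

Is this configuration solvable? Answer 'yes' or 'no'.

Inversions: 63
Blank is in row 1 (0-indexed from top), which is row 3 counting from the bottom (bottom = 1).
63 + 3 = 66, which is even, so the puzzle is not solvable.

Answer: no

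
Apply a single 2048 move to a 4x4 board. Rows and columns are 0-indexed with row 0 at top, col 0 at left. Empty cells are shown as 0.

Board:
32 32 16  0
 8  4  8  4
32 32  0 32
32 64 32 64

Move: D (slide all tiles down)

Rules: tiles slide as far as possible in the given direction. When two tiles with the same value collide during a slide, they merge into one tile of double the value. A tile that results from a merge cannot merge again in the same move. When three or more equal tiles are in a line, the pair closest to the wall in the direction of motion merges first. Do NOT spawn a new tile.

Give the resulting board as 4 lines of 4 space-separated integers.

Slide down:
col 0: [32, 8, 32, 32] -> [0, 32, 8, 64]
col 1: [32, 4, 32, 64] -> [32, 4, 32, 64]
col 2: [16, 8, 0, 32] -> [0, 16, 8, 32]
col 3: [0, 4, 32, 64] -> [0, 4, 32, 64]

Answer:  0 32  0  0
32  4 16  4
 8 32  8 32
64 64 32 64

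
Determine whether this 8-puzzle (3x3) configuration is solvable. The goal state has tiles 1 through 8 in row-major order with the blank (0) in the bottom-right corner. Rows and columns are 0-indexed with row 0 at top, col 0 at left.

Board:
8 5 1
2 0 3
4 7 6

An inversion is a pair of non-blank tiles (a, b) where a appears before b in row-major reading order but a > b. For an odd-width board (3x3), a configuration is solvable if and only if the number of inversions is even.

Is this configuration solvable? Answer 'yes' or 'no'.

Inversions (pairs i<j in row-major order where tile[i] > tile[j] > 0): 12
12 is even, so the puzzle is solvable.

Answer: yes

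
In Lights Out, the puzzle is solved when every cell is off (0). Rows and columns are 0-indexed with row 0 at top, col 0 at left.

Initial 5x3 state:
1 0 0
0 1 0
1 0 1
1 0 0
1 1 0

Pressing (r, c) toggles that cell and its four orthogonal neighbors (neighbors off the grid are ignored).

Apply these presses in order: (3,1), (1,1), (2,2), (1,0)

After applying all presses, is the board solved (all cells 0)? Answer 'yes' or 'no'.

After press 1 at (3,1):
1 0 0
0 1 0
1 1 1
0 1 1
1 0 0

After press 2 at (1,1):
1 1 0
1 0 1
1 0 1
0 1 1
1 0 0

After press 3 at (2,2):
1 1 0
1 0 0
1 1 0
0 1 0
1 0 0

After press 4 at (1,0):
0 1 0
0 1 0
0 1 0
0 1 0
1 0 0

Lights still on: 5

Answer: no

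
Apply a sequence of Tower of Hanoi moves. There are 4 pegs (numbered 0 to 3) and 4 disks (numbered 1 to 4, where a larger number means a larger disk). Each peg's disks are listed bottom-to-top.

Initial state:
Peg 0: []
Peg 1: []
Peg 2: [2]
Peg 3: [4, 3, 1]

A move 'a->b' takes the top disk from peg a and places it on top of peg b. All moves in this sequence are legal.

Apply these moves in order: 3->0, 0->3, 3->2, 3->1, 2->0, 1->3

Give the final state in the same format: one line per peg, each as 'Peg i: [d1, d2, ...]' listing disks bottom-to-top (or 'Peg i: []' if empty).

After move 1 (3->0):
Peg 0: [1]
Peg 1: []
Peg 2: [2]
Peg 3: [4, 3]

After move 2 (0->3):
Peg 0: []
Peg 1: []
Peg 2: [2]
Peg 3: [4, 3, 1]

After move 3 (3->2):
Peg 0: []
Peg 1: []
Peg 2: [2, 1]
Peg 3: [4, 3]

After move 4 (3->1):
Peg 0: []
Peg 1: [3]
Peg 2: [2, 1]
Peg 3: [4]

After move 5 (2->0):
Peg 0: [1]
Peg 1: [3]
Peg 2: [2]
Peg 3: [4]

After move 6 (1->3):
Peg 0: [1]
Peg 1: []
Peg 2: [2]
Peg 3: [4, 3]

Answer: Peg 0: [1]
Peg 1: []
Peg 2: [2]
Peg 3: [4, 3]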